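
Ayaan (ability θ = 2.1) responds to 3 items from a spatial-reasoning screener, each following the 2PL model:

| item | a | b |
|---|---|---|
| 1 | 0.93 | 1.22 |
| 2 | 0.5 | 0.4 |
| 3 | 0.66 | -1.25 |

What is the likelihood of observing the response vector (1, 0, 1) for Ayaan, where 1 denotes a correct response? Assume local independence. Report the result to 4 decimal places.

0.1873

P(θ) = 1 / (1 + exp(−a(θ − b)))
P_1 = 1/(1+e^{-0.8184}) = 0.6939
P_2 = 1/(1+e^{-0.8500}) = 0.7006
P_3 = 1/(1+e^{-2.2110}) = 0.9012
L = P_1 × (1−P_2) × P_3 = 0.6939 × 0.2994 × 0.9012 = 0.18725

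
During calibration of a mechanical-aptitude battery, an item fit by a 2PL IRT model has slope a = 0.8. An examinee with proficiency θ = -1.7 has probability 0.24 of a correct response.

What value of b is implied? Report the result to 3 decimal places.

-0.259

P(θ) = 1 / (1 + exp(−a(θ − b)))
logit(0.24) = ln(0.24/0.76) = -1.1527
b = θ − logit/(a) = -1.7 − (-1.1527)/0.8000 = -0.2592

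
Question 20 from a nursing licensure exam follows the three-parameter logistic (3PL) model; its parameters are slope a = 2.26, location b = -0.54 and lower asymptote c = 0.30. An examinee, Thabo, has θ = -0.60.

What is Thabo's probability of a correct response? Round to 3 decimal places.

0.626

P(θ) = c + (1 − c) · 1 / (1 + exp(−a(θ − b)))
Exponent: 2.26 × (-0.60 − (-0.54)) = -0.1356
1/(1 + e^{0.1356}) = 0.4662
P = 0.30 + 0.70 × 0.4662 = 0.6263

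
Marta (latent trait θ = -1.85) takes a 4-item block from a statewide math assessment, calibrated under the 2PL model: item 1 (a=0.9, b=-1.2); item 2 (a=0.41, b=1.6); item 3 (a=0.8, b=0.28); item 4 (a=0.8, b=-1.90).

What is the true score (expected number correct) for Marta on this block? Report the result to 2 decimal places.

1.22

P(θ) = 1 / (1 + exp(−a(θ − b)))
P_1 = 1/(1+e^{0.5850}) = 0.3578
P_2 = 1/(1+e^{1.4145}) = 0.1955
P_3 = 1/(1+e^{1.7040}) = 0.1539
P_4 = 1/(1+e^{-0.0400}) = 0.5100
E[score] = 0.3578 + 0.1955 + 0.1539 + 0.5100 = 1.2173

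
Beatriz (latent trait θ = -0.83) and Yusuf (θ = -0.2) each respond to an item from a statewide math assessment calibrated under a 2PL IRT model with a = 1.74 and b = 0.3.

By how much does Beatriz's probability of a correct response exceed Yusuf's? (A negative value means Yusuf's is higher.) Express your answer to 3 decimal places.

P(θ) = 1 / (1 + exp(−a(θ − b)))
P(Beatriz) = 0.1228  [exponent -1.9662]
P(Yusuf) = 0.2953  [exponent -0.8700]
Difference = 0.1228 − 0.2953 = -0.1725

-0.172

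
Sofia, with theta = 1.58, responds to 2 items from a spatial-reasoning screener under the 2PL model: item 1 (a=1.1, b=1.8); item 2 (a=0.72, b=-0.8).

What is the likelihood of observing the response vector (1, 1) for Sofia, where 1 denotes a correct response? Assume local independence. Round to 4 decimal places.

0.3726

P(theta) = 1 / (1 + exp(−a(theta − b)))
P_1 = 1/(1+e^{0.2420}) = 0.4398
P_2 = 1/(1+e^{-1.7136}) = 0.8473
L = P_1 × P_2 = 0.4398 × 0.8473 = 0.37264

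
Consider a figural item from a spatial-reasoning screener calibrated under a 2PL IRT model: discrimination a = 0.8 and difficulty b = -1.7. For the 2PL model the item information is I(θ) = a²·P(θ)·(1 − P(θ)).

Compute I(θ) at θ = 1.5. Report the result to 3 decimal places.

0.043

P = 1/(1+e^{-2.5600}) = 0.9282
P(1−P) = 0.9282 × 0.0718 = 0.0666
I = a² × P(1−P) = 0.8² × 0.0666 = 0.04263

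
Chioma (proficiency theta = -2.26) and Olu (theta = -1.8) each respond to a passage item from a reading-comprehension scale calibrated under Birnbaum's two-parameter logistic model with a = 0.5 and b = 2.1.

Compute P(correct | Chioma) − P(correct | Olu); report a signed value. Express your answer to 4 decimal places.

-0.0230

P(theta) = 1 / (1 + exp(−a(theta − b)))
P(Chioma) = 0.1016  [exponent -2.1800]
P(Olu) = 0.1246  [exponent -1.9500]
Difference = 0.1016 − 0.1246 = -0.0230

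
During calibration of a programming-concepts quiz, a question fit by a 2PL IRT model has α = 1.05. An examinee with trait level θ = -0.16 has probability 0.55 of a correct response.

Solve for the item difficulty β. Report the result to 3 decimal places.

-0.351

P(θ) = 1 / (1 + exp(−α(θ − β)))
logit(0.55) = ln(0.55/0.45) = 0.2007
β = θ − logit/(α) = -0.16 − 0.2007/1.0500 = -0.3511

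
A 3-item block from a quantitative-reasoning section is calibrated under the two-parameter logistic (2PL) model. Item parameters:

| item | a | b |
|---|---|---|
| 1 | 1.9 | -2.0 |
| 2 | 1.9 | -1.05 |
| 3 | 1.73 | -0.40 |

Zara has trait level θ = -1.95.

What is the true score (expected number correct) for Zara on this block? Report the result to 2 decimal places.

0.74

P(θ) = 1 / (1 + exp(−a(θ − b)))
P_1 = 1/(1+e^{-0.0950}) = 0.5237
P_2 = 1/(1+e^{1.7100}) = 0.1532
P_3 = 1/(1+e^{2.6815}) = 0.0641
E[score] = 0.5237 + 0.1532 + 0.0641 = 0.7410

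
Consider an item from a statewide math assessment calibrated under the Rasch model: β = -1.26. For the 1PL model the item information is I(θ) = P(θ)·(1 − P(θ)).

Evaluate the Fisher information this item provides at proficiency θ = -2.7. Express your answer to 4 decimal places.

0.1549

P = 1/(1+e^{1.4400}) = 0.1915
P(1−P) = 0.1915 × 0.8085 = 0.1549
I = P(1−P) = 0.15486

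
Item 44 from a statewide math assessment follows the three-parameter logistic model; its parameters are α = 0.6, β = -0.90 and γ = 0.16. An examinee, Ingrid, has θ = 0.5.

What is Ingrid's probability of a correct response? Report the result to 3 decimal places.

0.747

P(θ) = γ + (1 − γ) · 1 / (1 + exp(−α(θ − β)))
Exponent: 0.6 × (0.5 − (-0.90)) = 0.8400
1/(1 + e^{-0.8400}) = 0.6985
P = 0.16 + 0.84 × 0.6985 = 0.7467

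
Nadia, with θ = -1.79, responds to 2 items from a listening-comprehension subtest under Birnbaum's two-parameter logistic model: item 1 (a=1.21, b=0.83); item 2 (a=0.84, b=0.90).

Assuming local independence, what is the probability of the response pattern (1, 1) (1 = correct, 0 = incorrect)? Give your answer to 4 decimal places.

0.0038

P(θ) = 1 / (1 + exp(−a(θ − b)))
P_1 = 1/(1+e^{3.1702}) = 0.0403
P_2 = 1/(1+e^{2.2596}) = 0.0945
L = P_1 × P_2 = 0.0403 × 0.0945 = 0.00381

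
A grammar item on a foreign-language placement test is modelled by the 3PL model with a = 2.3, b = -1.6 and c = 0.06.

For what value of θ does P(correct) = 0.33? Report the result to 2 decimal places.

-2.00

P(θ) = c + (1 − c) · 1 / (1 + exp(−a(θ − b)))
Remove guessing floor: (0.33 − 0.06)/(1 − 0.06) = 0.2872
logit = ln(0.2872/0.7128) = -0.9089
θ = b + logit/(a) = -1.6 + (-0.9089)/2.3000 = -1.9952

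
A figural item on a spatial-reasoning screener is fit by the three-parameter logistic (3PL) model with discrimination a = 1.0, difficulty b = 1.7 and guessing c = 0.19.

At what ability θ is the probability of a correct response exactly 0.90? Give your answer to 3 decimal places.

P(θ) = c + (1 − c) · 1 / (1 + exp(−a(θ − b)))
Remove guessing floor: (0.90 − 0.19)/(1 − 0.19) = 0.8765
logit = ln(0.8765/0.1235) = 1.9601
θ = b + logit/(a) = 1.7 + 1.9601/1.0000 = 3.6601

3.660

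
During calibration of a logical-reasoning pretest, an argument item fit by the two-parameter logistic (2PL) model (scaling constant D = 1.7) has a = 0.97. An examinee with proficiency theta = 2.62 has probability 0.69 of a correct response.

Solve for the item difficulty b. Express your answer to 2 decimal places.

2.13

P(theta) = 1 / (1 + exp(−D·a(theta − b)))
logit(0.69) = ln(0.69/0.31) = 0.8001
b = theta − logit/(1.7·a) = 2.62 − 0.8001/1.6490 = 2.1348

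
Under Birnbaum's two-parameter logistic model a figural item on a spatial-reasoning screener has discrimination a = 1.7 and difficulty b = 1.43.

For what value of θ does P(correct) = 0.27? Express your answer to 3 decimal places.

0.845

P(θ) = 1 / (1 + exp(−a(θ − b)))
logit = ln(0.2700/0.7300) = -0.9946
θ = b + logit/(a) = 1.43 + (-0.9946)/1.7000 = 0.8449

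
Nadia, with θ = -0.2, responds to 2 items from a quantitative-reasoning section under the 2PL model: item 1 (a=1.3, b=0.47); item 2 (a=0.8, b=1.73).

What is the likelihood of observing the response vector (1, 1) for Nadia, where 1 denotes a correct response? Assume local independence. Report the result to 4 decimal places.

0.0519

P(θ) = 1 / (1 + exp(−a(θ − b)))
P_1 = 1/(1+e^{0.8710}) = 0.2950
P_2 = 1/(1+e^{1.5440}) = 0.1760
L = P_1 × P_2 = 0.2950 × 0.1760 = 0.05191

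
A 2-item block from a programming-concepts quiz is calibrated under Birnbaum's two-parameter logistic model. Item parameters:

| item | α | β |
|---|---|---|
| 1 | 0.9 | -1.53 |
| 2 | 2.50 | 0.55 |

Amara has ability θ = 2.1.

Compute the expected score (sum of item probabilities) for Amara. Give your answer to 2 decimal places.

1.94

P(θ) = 1 / (1 + exp(−α(θ − β)))
P_1 = 1/(1+e^{-3.2670}) = 0.9633
P_2 = 1/(1+e^{-3.8750}) = 0.9797
E[score] = 0.9633 + 0.9797 = 1.9429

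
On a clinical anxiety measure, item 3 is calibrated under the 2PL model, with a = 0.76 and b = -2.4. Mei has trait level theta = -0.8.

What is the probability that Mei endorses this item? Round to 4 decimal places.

P(theta) = 1 / (1 + exp(−a(theta − b)))
Exponent: 0.76 × (-0.8 − (-2.4)) = 1.2160
1/(1 + e^{-1.2160}) = 0.7714

0.7714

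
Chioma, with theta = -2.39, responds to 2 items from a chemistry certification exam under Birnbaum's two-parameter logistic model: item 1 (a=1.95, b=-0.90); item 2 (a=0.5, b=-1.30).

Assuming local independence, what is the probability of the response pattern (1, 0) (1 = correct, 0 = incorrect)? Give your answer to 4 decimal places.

P(theta) = 1 / (1 + exp(−a(theta − b)))
P_1 = 1/(1+e^{2.9055}) = 0.0519
P_2 = 1/(1+e^{0.5450}) = 0.3670
L = P_1 × (1−P_2) = 0.0519 × 0.6330 = 0.03284

0.0328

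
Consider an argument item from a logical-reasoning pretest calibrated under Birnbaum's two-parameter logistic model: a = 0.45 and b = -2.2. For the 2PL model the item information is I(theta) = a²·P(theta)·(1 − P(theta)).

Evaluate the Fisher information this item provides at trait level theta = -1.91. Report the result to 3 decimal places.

P = 1/(1+e^{-0.1305}) = 0.5326
P(1−P) = 0.5326 × 0.4674 = 0.2489
I = a² × P(1−P) = 0.45² × 0.2489 = 0.05041

0.050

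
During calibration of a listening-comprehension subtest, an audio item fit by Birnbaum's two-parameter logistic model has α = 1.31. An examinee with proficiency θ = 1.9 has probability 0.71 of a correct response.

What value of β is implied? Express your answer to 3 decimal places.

P(θ) = 1 / (1 + exp(−α(θ − β)))
logit(0.71) = ln(0.71/0.29) = 0.8954
β = θ − logit/(α) = 1.9 − 0.8954/1.3100 = 1.2165

1.217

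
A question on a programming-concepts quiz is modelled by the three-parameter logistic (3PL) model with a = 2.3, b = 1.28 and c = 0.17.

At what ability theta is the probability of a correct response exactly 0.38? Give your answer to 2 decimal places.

P(theta) = c + (1 − c) · 1 / (1 + exp(−a(theta − b)))
Remove guessing floor: (0.38 − 0.17)/(1 − 0.17) = 0.2530
logit = ln(0.2530/0.7470) = -1.0826
theta = b + logit/(a) = 1.28 + (-1.0826)/2.3000 = 0.8093

0.81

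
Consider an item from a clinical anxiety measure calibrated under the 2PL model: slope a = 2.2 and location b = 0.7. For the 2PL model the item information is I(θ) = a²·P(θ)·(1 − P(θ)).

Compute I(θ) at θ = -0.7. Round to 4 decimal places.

0.2033

P = 1/(1+e^{3.0800}) = 0.0439
P(1−P) = 0.0439 × 0.9561 = 0.0420
I = a² × P(1−P) = 2.2² × 0.0420 = 0.20332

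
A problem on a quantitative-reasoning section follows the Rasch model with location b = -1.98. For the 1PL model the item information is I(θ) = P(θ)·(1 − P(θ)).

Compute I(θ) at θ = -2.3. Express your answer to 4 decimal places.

0.2437

P = 1/(1+e^{0.3200}) = 0.4207
P(1−P) = 0.4207 × 0.5793 = 0.2437
I = P(1−P) = 0.24371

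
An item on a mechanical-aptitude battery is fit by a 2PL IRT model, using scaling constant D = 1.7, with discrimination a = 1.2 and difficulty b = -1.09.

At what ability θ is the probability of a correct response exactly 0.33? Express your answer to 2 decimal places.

-1.44

P(θ) = 1 / (1 + exp(−D·a(θ − b)))
logit = ln(0.3300/0.6700) = -0.7082
θ = b + logit/(1.7·a) = -1.09 + (-0.7082)/2.0400 = -1.4371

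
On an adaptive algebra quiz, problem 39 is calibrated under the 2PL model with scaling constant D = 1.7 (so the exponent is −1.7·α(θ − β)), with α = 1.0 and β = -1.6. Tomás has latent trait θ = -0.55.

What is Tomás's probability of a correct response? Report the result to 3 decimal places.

0.856

P(θ) = 1 / (1 + exp(−D·α(θ − β)))
Exponent: 1.7 × 1.0 × (-0.55 − (-1.6)) = 1.7850
1/(1 + e^{-1.7850}) = 0.8563
P = 0.8563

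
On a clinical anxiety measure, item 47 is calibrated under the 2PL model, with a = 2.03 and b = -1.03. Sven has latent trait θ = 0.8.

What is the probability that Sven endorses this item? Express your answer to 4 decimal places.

0.9762

P(θ) = 1 / (1 + exp(−a(θ − b)))
Exponent: 2.03 × (0.8 − (-1.03)) = 3.7149
1/(1 + e^{-3.7149}) = 0.9762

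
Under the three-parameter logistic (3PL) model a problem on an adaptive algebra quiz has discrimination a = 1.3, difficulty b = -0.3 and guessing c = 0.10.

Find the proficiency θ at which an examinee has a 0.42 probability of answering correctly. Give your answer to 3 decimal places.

P(θ) = c + (1 − c) · 1 / (1 + exp(−a(θ − b)))
Remove guessing floor: (0.42 − 0.10)/(1 − 0.10) = 0.3556
logit = ln(0.3556/0.6444) = -0.5947
θ = b + logit/(a) = -0.3 + (-0.5947)/1.3000 = -0.7575

-0.757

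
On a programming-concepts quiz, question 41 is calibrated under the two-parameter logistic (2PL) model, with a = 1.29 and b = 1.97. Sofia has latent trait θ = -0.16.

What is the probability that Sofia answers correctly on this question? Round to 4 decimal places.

P(θ) = 1 / (1 + exp(−a(θ − b)))
Exponent: 1.29 × (-0.16 − 1.97) = -2.7477
1/(1 + e^{2.7477}) = 0.0602

0.0602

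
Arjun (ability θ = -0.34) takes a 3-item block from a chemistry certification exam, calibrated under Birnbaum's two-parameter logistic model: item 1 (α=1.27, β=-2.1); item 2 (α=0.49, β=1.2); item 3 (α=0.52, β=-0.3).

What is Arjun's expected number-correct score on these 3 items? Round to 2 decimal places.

P(θ) = 1 / (1 + exp(−α(θ − β)))
P_1 = 1/(1+e^{-2.2352}) = 0.9034
P_2 = 1/(1+e^{0.7546}) = 0.3198
P_3 = 1/(1+e^{0.0208}) = 0.4948
E[score] = 0.9034 + 0.3198 + 0.4948 = 1.7180

1.72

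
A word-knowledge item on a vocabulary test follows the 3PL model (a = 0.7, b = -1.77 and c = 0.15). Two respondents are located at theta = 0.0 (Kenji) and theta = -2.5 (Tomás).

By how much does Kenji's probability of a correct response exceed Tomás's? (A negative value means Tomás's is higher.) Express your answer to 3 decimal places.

0.340

P(theta) = c + (1 − c) · 1 / (1 + exp(−a(theta − b)))
P(Kenji) = 0.8091  [exponent 1.2390]
P(Tomás) = 0.4687  [exponent -0.5110]
Difference = 0.8091 − 0.4687 = 0.3404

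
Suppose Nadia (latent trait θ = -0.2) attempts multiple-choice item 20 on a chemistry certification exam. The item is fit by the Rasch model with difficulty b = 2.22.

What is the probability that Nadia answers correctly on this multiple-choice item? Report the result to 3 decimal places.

0.082

P(θ) = 1 / (1 + exp(−(θ − b)))
Exponent: (-0.2 − 2.22) = -2.4200
1/(1 + e^{2.4200}) = 0.0817
P = 0.0817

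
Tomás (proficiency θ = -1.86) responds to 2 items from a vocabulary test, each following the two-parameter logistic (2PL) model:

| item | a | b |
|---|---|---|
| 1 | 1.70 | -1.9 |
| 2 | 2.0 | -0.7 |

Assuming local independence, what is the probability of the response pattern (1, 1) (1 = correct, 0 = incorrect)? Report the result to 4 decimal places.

P(θ) = 1 / (1 + exp(−a(θ − b)))
P_1 = 1/(1+e^{-0.0680}) = 0.5170
P_2 = 1/(1+e^{2.3200}) = 0.0895
L = P_1 × P_2 = 0.5170 × 0.0895 = 0.04626

0.0463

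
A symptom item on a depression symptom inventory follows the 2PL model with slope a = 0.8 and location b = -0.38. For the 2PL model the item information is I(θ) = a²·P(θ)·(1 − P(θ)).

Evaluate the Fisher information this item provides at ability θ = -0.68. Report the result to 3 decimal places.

P = 1/(1+e^{0.2400}) = 0.4403
P(1−P) = 0.4403 × 0.5597 = 0.2464
I = a² × P(1−P) = 0.8² × 0.2464 = 0.15772

0.158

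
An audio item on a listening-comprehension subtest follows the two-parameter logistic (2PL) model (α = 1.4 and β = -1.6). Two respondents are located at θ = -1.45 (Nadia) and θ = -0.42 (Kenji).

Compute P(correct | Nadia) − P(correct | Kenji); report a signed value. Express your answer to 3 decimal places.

P(θ) = 1 / (1 + exp(−α(θ − β)))
P(Nadia) = 0.5523  [exponent 0.2100]
P(Kenji) = 0.8392  [exponent 1.6520]
Difference = 0.5523 − 0.8392 = -0.2869

-0.287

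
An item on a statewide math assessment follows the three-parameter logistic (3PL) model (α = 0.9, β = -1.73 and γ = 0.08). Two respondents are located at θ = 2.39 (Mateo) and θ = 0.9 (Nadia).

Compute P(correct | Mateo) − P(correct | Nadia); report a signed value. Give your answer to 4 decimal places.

P(θ) = γ + (1 − γ) · 1 / (1 + exp(−α(θ − β)))
P(Mateo) = 0.9780  [exponent 3.7080]
P(Nadia) = 0.9211  [exponent 2.3670]
Difference = 0.9780 − 0.9211 = 0.0568

0.0568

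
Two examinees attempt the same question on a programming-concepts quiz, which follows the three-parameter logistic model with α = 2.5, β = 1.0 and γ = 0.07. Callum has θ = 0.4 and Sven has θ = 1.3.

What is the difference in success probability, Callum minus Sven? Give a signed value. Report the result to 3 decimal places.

-0.462

P(θ) = γ + (1 − γ) · 1 / (1 + exp(−α(θ − β)))
P(Callum) = 0.2397  [exponent -1.5000]
P(Sven) = 0.7016  [exponent 0.7500]
Difference = 0.2397 − 0.7016 = -0.4620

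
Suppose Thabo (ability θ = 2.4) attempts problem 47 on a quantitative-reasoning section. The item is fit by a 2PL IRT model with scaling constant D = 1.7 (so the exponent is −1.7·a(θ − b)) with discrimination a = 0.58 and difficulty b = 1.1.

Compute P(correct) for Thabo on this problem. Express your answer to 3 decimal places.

0.783

P(θ) = 1 / (1 + exp(−D·a(θ − b)))
Exponent: 1.7 × 0.58 × (2.4 − 1.1) = 1.2818
1/(1 + e^{-1.2818}) = 0.7828
P = 0.7828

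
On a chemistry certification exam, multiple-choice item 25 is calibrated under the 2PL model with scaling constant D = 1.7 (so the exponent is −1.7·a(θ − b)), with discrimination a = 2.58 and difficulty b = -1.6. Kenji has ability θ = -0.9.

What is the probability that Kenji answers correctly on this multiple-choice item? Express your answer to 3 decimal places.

0.956

P(θ) = 1 / (1 + exp(−D·a(θ − b)))
Exponent: 1.7 × 2.58 × (-0.9 − (-1.6)) = 3.0702
1/(1 + e^{-3.0702}) = 0.9556
P = 0.9556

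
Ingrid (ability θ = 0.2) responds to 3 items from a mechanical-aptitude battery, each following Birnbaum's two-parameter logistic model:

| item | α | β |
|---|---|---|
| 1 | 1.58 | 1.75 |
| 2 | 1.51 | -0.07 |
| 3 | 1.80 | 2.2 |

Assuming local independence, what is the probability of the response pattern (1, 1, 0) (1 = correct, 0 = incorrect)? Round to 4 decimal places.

0.0465

P(θ) = 1 / (1 + exp(−α(θ − β)))
P_1 = 1/(1+e^{2.4490}) = 0.0795
P_2 = 1/(1+e^{-0.4077}) = 0.6005
P_3 = 1/(1+e^{3.6000}) = 0.0266
L = P_1 × P_2 × (1−P_3) = 0.0795 × 0.6005 × 0.9734 = 0.04648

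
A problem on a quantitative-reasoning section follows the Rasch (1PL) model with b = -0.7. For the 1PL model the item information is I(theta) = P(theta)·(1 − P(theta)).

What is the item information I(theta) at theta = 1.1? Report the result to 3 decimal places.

P = 1/(1+e^{-1.8000}) = 0.8581
P(1−P) = 0.8581 × 0.1419 = 0.1217
I = P(1−P) = 0.12173

0.122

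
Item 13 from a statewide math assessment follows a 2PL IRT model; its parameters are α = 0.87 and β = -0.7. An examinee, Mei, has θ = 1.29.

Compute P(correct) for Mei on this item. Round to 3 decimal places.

P(θ) = 1 / (1 + exp(−α(θ − β)))
Exponent: 0.87 × (1.29 − (-0.7)) = 1.7313
1/(1 + e^{-1.7313}) = 0.8496

0.850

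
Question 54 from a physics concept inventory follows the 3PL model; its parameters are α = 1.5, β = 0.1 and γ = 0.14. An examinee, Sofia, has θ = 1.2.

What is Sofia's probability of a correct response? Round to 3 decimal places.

P(θ) = γ + (1 − γ) · 1 / (1 + exp(−α(θ − β)))
Exponent: 1.5 × (1.2 − 0.1) = 1.6500
1/(1 + e^{-1.6500}) = 0.8389
P = 0.14 + 0.86 × 0.8389 = 0.8614

0.861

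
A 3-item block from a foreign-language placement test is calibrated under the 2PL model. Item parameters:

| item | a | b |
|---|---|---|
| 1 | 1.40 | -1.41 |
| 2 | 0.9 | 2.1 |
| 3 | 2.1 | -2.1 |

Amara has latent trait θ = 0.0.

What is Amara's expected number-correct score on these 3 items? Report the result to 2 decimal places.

2.00

P(θ) = 1 / (1 + exp(−a(θ − b)))
P_1 = 1/(1+e^{-1.9740}) = 0.8780
P_2 = 1/(1+e^{1.8900}) = 0.1312
P_3 = 1/(1+e^{-4.4100}) = 0.9880
E[score] = 0.8780 + 0.1312 + 0.9880 = 1.9973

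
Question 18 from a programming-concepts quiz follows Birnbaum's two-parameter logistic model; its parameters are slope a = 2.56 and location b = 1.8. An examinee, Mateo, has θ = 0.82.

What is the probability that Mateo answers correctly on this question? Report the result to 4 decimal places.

P(θ) = 1 / (1 + exp(−a(θ − b)))
Exponent: 2.56 × (0.82 − 1.8) = -2.5088
1/(1 + e^{2.5088}) = 0.0752

0.0752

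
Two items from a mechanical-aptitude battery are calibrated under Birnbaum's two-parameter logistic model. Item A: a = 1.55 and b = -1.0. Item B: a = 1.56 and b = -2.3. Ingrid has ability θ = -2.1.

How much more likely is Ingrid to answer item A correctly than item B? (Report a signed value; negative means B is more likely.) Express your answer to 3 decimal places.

-0.424

P(θ) = 1 / (1 + exp(−a(θ − b)))
P_A = 0.1538
P_B = 0.5774
P_A − P_B = -0.4236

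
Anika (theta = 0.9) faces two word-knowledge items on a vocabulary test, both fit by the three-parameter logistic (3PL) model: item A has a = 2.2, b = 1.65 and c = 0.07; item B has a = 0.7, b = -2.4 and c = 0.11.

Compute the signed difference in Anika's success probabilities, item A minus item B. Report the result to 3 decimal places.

P(theta) = c + (1 − c) · 1 / (1 + exp(−a(theta − b)))
P_A = 0.2198
P_B = 0.9196
P_A − P_B = -0.6998

-0.700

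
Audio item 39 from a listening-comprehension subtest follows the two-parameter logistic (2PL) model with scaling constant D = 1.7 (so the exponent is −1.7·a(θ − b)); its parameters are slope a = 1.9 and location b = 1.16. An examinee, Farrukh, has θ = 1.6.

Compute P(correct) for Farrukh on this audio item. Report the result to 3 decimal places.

P(θ) = 1 / (1 + exp(−D·a(θ − b)))
Exponent: 1.7 × 1.9 × (1.6 − 1.16) = 1.4212
1/(1 + e^{-1.4212}) = 0.8055
P = 0.8055

0.806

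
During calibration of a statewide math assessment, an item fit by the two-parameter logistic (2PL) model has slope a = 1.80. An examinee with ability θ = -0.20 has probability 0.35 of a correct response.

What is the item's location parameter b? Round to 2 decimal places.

0.14

P(θ) = 1 / (1 + exp(−a(θ − b)))
logit(0.35) = ln(0.35/0.65) = -0.6190
b = θ − logit/(a) = -0.20 − (-0.6190)/1.8000 = 0.1439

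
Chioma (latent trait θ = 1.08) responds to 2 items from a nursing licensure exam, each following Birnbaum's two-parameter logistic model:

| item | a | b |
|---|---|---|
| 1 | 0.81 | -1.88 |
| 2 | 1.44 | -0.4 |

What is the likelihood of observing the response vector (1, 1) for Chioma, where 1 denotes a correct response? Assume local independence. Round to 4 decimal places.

0.8194

P(θ) = 1 / (1 + exp(−a(θ − b)))
P_1 = 1/(1+e^{-2.3976}) = 0.9166
P_2 = 1/(1+e^{-2.1312}) = 0.8939
L = P_1 × P_2 = 0.9166 × 0.8939 = 0.81939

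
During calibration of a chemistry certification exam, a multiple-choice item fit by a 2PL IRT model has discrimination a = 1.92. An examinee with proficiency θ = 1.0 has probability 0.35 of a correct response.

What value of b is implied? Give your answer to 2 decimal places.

1.32

P(θ) = 1 / (1 + exp(−a(θ − b)))
logit(0.35) = ln(0.35/0.65) = -0.6190
b = θ − logit/(a) = 1.0 − (-0.6190)/1.9200 = 1.3224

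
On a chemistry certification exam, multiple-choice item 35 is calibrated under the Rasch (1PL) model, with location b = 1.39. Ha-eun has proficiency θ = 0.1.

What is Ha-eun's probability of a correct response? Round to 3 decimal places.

P(θ) = 1 / (1 + exp(−(θ − b)))
Exponent: (0.1 − 1.39) = -1.2900
1/(1 + e^{1.2900}) = 0.2159
P = 0.2159

0.216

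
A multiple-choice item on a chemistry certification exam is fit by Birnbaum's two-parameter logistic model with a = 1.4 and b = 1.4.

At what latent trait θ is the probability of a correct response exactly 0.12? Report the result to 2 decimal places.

-0.02

P(θ) = 1 / (1 + exp(−a(θ − b)))
logit = ln(0.1200/0.8800) = -1.9924
θ = b + logit/(a) = 1.4 + (-1.9924)/1.4000 = -0.0232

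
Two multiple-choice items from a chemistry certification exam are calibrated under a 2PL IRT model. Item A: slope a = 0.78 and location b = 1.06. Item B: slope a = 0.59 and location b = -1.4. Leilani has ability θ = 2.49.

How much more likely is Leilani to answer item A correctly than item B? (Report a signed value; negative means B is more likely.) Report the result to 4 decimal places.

P(θ) = 1 / (1 + exp(−a(θ − b)))
P_A = 0.7531
P_B = 0.9085
P_A − P_B = -0.1553

-0.1553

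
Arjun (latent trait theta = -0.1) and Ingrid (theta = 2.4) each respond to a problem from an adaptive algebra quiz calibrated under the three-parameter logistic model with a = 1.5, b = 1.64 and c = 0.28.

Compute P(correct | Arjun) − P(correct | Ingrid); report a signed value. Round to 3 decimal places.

P(theta) = c + (1 − c) · 1 / (1 + exp(−a(theta − b)))
P(Arjun) = 0.3293  [exponent -2.6100]
P(Ingrid) = 0.8255  [exponent 1.1400]
Difference = 0.3293 − 0.8255 = -0.4962

-0.496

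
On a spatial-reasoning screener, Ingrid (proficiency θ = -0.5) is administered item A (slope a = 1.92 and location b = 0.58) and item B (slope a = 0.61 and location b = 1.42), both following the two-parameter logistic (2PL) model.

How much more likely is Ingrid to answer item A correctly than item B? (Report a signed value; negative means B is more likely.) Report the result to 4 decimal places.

-0.1249

P(θ) = 1 / (1 + exp(−a(θ − b)))
P_A = 0.1117
P_B = 0.2366
P_A − P_B = -0.1249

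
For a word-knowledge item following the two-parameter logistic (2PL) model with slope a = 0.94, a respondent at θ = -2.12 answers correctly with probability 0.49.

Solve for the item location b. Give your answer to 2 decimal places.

P(θ) = 1 / (1 + exp(−a(θ − b)))
logit(0.49) = ln(0.49/0.51) = -0.0400
b = θ − logit/(a) = -2.12 − (-0.0400)/0.9400 = -2.0774

-2.08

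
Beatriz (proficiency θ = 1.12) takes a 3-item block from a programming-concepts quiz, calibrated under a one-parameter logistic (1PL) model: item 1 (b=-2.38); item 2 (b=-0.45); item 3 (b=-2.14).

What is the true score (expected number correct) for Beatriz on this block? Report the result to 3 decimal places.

2.762

P(θ) = 1 / (1 + exp(−(θ − b)))
P_1 = 1/(1+e^{-3.5000}) = 0.9707
P_2 = 1/(1+e^{-1.5700}) = 0.8278
P_3 = 1/(1+e^{-3.2600}) = 0.9630
E[score] = 0.9707 + 0.8278 + 0.9630 = 2.7615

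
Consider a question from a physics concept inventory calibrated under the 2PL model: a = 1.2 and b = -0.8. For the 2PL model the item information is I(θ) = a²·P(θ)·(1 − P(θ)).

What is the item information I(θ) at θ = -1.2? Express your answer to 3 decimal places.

0.340

P = 1/(1+e^{0.4800}) = 0.3823
P(1−P) = 0.3823 × 0.6177 = 0.2361
I = a² × P(1−P) = 1.2² × 0.2361 = 0.34004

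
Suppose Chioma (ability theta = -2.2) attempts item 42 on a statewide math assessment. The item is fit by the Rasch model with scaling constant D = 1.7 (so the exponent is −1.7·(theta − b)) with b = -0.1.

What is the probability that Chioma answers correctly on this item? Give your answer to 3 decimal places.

P(theta) = 1 / (1 + exp(−D·(theta − b)))
Exponent: 1.7 × (-2.2 − (-0.1)) = -3.5700
1/(1 + e^{3.5700}) = 0.0274
P = 0.0274

0.027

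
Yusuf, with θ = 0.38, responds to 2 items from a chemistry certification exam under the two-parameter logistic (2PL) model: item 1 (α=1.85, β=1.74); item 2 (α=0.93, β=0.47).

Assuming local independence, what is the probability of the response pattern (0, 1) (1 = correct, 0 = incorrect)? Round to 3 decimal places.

0.443

P(θ) = 1 / (1 + exp(−α(θ − β)))
P_1 = 1/(1+e^{2.5160}) = 0.0747
P_2 = 1/(1+e^{0.0837}) = 0.4791
L = (1−P_1) × P_2 = 0.9253 × 0.4791 = 0.44328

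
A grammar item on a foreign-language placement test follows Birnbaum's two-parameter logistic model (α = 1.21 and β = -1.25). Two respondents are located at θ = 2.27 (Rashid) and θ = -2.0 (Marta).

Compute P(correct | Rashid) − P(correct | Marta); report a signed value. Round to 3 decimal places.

0.699

P(θ) = 1 / (1 + exp(−α(θ − β)))
P(Rashid) = 0.9861  [exponent 4.2592]
P(Marta) = 0.2875  [exponent -0.9075]
Difference = 0.9861 − 0.2875 = 0.6986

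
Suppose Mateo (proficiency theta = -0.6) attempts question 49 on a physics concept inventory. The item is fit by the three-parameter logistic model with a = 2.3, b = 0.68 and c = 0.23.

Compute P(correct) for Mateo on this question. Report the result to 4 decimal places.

0.2685

P(theta) = c + (1 − c) · 1 / (1 + exp(−a(theta − b)))
Exponent: 2.3 × (-0.6 − 0.68) = -2.9440
1/(1 + e^{2.9440}) = 0.0500
P = 0.23 + 0.77 × 0.0500 = 0.2685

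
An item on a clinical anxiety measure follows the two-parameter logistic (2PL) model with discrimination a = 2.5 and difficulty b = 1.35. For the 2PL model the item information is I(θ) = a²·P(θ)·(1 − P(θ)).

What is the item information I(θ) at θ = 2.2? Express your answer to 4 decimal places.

0.5957

P = 1/(1+e^{-2.1250}) = 0.8933
P(1−P) = 0.8933 × 0.1067 = 0.0953
I = a² × P(1−P) = 2.5² × 0.0953 = 0.59567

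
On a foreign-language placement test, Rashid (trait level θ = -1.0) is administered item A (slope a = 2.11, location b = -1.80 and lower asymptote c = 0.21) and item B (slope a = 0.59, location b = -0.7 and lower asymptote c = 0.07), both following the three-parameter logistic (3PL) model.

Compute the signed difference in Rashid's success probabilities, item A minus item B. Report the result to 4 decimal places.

0.3828

P(θ) = c + (1 − c) · 1 / (1 + exp(−a(θ − b)))
P_A = 0.8767
P_B = 0.4940
P_A − P_B = 0.3828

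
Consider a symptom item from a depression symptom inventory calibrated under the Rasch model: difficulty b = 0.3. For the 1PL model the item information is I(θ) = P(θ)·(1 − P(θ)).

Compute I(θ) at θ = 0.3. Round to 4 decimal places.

0.2500

P = 1/(1+e^{0.0000}) = 0.5000
P(1−P) = 0.5000 × 0.5000 = 0.2500
I = P(1−P) = 0.25000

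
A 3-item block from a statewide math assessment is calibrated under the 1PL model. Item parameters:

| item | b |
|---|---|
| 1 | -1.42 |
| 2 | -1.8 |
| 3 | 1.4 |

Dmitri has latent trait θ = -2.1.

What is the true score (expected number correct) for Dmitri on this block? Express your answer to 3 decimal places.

0.791

P(θ) = 1 / (1 + exp(−(θ − b)))
P_1 = 1/(1+e^{0.6800}) = 0.3363
P_2 = 1/(1+e^{0.3000}) = 0.4256
P_3 = 1/(1+e^{3.5000}) = 0.0293
E[score] = 0.3363 + 0.4256 + 0.0293 = 0.7911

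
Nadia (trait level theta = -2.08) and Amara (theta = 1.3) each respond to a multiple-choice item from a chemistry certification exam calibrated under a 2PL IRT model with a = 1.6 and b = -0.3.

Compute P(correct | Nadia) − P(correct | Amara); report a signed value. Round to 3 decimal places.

-0.873

P(theta) = 1 / (1 + exp(−a(theta − b)))
P(Nadia) = 0.0548  [exponent -2.8480]
P(Amara) = 0.9282  [exponent 2.5600]
Difference = 0.0548 − 0.9282 = -0.8735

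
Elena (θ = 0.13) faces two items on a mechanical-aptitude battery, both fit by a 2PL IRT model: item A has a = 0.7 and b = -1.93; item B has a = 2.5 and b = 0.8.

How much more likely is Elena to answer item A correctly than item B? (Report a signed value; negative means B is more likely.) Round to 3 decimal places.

0.651

P(θ) = 1 / (1 + exp(−a(θ − b)))
P_A = 0.8088
P_B = 0.1578
P_A − P_B = 0.6510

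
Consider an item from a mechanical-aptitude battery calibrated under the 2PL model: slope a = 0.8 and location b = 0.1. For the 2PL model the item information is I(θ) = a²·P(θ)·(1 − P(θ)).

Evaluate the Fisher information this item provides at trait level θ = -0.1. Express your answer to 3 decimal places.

0.159

P = 1/(1+e^{0.1600}) = 0.4601
P(1−P) = 0.4601 × 0.5399 = 0.2484
I = a² × P(1−P) = 0.8² × 0.2484 = 0.15898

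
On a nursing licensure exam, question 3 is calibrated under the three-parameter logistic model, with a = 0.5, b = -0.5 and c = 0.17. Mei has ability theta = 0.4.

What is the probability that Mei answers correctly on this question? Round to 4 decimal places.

P(theta) = c + (1 − c) · 1 / (1 + exp(−a(theta − b)))
Exponent: 0.5 × (0.4 − (-0.5)) = 0.4500
1/(1 + e^{-0.4500}) = 0.6106
P = 0.17 + 0.83 × 0.6106 = 0.6768

0.6768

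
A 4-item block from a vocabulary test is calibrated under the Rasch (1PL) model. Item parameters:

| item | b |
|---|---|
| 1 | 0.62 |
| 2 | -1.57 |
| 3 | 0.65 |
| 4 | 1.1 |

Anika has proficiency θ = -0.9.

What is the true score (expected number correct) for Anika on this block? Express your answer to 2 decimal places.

1.14

P(θ) = 1 / (1 + exp(−(θ − b)))
P_1 = 1/(1+e^{1.5200}) = 0.1795
P_2 = 1/(1+e^{-0.6700}) = 0.6615
P_3 = 1/(1+e^{1.5500}) = 0.1751
P_4 = 1/(1+e^{2.0000}) = 0.1192
E[score] = 0.1795 + 0.6615 + 0.1751 + 0.1192 = 1.1353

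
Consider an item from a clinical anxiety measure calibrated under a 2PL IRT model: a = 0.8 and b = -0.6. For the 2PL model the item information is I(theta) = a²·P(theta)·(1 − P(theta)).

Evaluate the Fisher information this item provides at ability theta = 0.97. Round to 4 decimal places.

P = 1/(1+e^{-1.2560}) = 0.7783
P(1−P) = 0.7783 × 0.2217 = 0.1725
I = a² × P(1−P) = 0.8² × 0.1725 = 0.11042

0.1104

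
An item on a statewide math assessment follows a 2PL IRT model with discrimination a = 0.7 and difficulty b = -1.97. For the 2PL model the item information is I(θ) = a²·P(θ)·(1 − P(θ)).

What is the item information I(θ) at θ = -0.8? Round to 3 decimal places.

0.104

P = 1/(1+e^{-0.8190}) = 0.6940
P(1−P) = 0.6940 × 0.3060 = 0.2124
I = a² × P(1−P) = 0.7² × 0.2124 = 0.10405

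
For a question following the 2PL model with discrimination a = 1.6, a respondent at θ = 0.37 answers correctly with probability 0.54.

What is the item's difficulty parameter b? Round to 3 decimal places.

0.270

P(θ) = 1 / (1 + exp(−a(θ − b)))
logit(0.54) = ln(0.54/0.46) = 0.1603
b = θ − logit/(a) = 0.37 − 0.1603/1.6000 = 0.2698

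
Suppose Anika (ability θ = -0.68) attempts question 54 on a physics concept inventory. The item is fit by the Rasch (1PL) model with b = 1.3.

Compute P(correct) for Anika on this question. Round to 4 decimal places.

P(θ) = 1 / (1 + exp(−(θ − b)))
Exponent: (-0.68 − 1.3) = -1.9800
1/(1 + e^{1.9800}) = 0.1213
P = 0.1213

0.1213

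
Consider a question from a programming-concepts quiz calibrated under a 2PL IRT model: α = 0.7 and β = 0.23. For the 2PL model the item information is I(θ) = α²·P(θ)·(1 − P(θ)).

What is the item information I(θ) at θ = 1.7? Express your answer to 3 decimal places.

P = 1/(1+e^{-1.0290}) = 0.7367
P(1−P) = 0.7367 × 0.2633 = 0.1940
I = α² × P(1−P) = 0.7² × 0.1940 = 0.09504

0.095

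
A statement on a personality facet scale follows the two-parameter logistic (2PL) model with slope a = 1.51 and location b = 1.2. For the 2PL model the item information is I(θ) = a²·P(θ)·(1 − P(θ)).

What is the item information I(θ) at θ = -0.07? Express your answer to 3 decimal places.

0.255

P = 1/(1+e^{1.9177}) = 0.1281
P(1−P) = 0.1281 × 0.8719 = 0.1117
I = a² × P(1−P) = 1.51² × 0.1117 = 0.25470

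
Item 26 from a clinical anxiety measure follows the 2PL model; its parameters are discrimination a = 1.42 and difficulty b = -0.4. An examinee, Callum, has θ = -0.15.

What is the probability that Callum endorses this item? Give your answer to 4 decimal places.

0.5878

P(θ) = 1 / (1 + exp(−a(θ − b)))
Exponent: 1.42 × (-0.15 − (-0.4)) = 0.3550
1/(1 + e^{-0.3550}) = 0.5878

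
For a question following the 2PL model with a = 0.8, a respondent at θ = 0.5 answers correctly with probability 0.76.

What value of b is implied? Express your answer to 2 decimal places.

P(θ) = 1 / (1 + exp(−a(θ − b)))
logit(0.76) = ln(0.76/0.24) = 1.1527
b = θ − logit/(a) = 0.5 − 1.1527/0.8000 = -0.9408

-0.94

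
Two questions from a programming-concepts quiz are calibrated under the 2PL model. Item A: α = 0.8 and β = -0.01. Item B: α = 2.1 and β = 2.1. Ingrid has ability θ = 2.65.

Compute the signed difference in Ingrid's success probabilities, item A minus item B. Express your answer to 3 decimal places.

0.133

P(θ) = 1 / (1 + exp(−α(θ − β)))
P_A = 0.8936
P_B = 0.7604
P_A − P_B = 0.1332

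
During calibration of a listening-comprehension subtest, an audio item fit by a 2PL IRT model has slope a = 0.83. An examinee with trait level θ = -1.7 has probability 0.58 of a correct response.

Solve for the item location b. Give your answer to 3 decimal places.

P(θ) = 1 / (1 + exp(−a(θ − b)))
logit(0.58) = ln(0.58/0.42) = 0.3228
b = θ − logit/(a) = -1.7 − 0.3228/0.8300 = -2.0889

-2.089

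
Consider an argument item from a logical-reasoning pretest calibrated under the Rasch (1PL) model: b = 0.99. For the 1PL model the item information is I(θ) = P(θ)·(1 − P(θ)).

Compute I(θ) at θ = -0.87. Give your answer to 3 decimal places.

P = 1/(1+e^{1.8600}) = 0.1347
P(1−P) = 0.1347 × 0.8653 = 0.1166
I = P(1−P) = 0.11656

0.117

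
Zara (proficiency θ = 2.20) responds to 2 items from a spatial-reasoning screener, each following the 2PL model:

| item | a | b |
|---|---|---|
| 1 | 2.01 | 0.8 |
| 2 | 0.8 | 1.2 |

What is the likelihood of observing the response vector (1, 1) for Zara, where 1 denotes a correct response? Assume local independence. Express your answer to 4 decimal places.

P(θ) = 1 / (1 + exp(−a(θ − b)))
P_1 = 1/(1+e^{-2.8140}) = 0.9434
P_2 = 1/(1+e^{-0.8000}) = 0.6900
L = P_1 × P_2 = 0.9434 × 0.6900 = 0.65094

0.6509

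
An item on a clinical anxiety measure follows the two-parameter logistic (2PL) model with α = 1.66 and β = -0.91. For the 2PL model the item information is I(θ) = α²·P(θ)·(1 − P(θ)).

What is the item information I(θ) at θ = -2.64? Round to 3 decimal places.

0.140

P = 1/(1+e^{2.8718}) = 0.0536
P(1−P) = 0.0536 × 0.9464 = 0.0507
I = α² × P(1−P) = 1.66² × 0.0507 = 0.13970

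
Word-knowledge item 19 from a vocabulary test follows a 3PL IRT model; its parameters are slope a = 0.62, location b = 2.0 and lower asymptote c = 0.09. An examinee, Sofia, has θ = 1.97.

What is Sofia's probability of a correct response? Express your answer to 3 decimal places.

0.541

P(θ) = c + (1 − c) · 1 / (1 + exp(−a(θ − b)))
Exponent: 0.62 × (1.97 − 2.0) = -0.0186
1/(1 + e^{0.0186}) = 0.4954
P = 0.09 + 0.91 × 0.4954 = 0.5408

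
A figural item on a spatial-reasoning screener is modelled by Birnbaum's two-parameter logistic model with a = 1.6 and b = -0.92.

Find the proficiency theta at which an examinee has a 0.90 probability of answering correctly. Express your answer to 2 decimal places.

P(theta) = 1 / (1 + exp(−a(theta − b)))
logit = ln(0.9000/0.1000) = 2.1972
theta = b + logit/(a) = -0.92 + 2.1972/1.6000 = 0.4533

0.45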